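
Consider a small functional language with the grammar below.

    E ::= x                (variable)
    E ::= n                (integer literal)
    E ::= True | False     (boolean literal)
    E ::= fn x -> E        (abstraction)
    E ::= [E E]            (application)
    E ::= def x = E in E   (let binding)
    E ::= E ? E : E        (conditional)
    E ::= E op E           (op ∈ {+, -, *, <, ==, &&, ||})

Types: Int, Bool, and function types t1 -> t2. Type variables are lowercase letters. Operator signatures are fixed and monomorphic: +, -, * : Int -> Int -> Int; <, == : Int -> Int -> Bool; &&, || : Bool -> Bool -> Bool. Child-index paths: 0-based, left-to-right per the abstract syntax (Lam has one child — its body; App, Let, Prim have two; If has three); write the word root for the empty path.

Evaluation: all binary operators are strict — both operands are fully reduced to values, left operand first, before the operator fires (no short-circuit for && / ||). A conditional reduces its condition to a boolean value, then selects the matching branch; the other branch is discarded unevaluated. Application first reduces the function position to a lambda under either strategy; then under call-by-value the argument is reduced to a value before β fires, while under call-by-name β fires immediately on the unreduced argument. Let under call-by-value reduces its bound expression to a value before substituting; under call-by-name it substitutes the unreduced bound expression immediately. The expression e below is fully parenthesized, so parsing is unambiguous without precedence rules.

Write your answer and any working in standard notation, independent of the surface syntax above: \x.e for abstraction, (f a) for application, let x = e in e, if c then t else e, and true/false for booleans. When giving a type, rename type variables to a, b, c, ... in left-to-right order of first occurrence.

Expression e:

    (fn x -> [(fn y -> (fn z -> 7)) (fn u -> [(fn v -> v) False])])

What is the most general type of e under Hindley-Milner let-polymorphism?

Answer: a -> b -> Int

Derivation:
\z._ : c -> Int
\y._ : b -> c -> Int
v : e
\v._ : e -> e
  unify e -> e ~ Bool -> f
  unify e ~ Bool
  unify Bool ~ f
_ _ : Bool
\u._ : d -> Bool
  unify b -> c -> Int ~ (d -> Bool) -> g
  unify b ~ d -> Bool
  unify c -> Int ~ g
_ _ : c -> Int
\x._ : a -> c -> Int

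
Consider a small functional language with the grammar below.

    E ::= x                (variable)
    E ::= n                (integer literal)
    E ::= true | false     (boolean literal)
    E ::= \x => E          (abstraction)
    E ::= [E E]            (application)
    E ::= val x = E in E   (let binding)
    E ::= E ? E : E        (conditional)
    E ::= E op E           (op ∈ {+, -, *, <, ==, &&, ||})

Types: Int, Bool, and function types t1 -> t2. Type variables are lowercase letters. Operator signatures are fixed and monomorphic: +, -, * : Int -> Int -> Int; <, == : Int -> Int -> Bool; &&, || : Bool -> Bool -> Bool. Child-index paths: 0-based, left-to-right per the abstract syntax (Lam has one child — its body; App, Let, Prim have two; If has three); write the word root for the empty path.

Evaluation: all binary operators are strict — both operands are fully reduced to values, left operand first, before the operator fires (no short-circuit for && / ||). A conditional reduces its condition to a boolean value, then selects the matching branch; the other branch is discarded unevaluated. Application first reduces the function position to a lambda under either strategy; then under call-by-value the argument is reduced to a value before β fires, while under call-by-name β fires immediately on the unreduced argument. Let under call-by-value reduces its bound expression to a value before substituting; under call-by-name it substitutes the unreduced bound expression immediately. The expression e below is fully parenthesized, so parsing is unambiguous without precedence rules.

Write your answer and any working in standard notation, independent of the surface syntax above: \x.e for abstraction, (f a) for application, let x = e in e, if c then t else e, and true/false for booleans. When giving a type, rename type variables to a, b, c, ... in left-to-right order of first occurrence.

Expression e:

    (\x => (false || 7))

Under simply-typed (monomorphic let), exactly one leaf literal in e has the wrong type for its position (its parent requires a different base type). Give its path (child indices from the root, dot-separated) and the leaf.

Answer: 0.1 : 7

Derivation:
  unify Bool ~ Bool
  unify Int ~ Bool
  FAIL: mismatch Int ~ Bool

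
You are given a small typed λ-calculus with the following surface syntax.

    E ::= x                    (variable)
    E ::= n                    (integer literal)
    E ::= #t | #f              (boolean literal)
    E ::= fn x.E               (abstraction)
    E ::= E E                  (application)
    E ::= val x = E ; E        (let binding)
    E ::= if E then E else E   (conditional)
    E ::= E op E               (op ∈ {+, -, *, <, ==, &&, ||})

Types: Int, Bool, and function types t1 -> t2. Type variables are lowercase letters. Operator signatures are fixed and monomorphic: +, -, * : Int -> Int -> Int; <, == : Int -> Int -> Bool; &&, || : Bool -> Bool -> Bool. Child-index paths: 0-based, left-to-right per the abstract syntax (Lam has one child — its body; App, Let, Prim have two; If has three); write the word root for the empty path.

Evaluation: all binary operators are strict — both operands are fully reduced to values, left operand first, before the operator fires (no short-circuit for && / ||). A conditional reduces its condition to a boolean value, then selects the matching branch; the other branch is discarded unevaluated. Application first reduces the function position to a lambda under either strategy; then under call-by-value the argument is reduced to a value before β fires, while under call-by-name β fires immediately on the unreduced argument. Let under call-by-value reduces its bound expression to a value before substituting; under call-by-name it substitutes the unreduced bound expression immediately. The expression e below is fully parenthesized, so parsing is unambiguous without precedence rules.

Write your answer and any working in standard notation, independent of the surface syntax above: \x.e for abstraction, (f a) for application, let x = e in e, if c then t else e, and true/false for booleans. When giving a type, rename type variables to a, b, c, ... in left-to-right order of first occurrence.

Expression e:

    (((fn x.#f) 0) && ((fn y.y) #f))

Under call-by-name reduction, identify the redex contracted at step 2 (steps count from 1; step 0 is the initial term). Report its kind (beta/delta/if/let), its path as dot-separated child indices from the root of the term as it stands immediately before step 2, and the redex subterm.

Trace:
step 0: (((\x.false) 0) && ((\y.y) false))
step 1: [beta@0] (false && ((\y.y) false))
step 2: [beta@1] (false && false)

Answer: beta at 1 : ((\y.y) false)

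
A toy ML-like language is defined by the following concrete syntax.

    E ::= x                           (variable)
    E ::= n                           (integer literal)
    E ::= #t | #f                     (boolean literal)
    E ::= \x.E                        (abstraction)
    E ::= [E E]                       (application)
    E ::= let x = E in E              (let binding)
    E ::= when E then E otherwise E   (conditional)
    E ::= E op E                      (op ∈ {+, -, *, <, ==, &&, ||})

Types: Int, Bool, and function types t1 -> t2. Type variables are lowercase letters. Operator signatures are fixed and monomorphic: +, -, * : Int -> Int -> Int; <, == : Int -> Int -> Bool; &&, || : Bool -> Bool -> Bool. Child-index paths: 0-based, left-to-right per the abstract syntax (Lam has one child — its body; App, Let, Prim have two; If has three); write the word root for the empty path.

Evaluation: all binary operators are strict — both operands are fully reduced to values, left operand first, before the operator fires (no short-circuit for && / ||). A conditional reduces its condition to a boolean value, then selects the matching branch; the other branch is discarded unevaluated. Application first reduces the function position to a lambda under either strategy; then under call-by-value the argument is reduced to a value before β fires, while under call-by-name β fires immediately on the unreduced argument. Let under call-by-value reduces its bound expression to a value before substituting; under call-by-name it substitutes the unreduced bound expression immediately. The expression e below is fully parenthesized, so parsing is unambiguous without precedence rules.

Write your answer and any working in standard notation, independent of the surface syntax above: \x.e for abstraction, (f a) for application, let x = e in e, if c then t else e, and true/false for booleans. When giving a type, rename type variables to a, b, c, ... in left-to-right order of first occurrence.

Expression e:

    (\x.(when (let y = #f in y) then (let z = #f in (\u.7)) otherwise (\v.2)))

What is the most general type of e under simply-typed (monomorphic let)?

Working:
let y : Bool
y : Bool
  unify Bool ~ Bool
let z : Bool
\u._ : b -> Int
\v._ : c -> Int
  unify b -> Int ~ c -> Int
  unify b ~ c
  unify Int ~ Int
\x._ : a -> c -> Int

Answer: a -> b -> Int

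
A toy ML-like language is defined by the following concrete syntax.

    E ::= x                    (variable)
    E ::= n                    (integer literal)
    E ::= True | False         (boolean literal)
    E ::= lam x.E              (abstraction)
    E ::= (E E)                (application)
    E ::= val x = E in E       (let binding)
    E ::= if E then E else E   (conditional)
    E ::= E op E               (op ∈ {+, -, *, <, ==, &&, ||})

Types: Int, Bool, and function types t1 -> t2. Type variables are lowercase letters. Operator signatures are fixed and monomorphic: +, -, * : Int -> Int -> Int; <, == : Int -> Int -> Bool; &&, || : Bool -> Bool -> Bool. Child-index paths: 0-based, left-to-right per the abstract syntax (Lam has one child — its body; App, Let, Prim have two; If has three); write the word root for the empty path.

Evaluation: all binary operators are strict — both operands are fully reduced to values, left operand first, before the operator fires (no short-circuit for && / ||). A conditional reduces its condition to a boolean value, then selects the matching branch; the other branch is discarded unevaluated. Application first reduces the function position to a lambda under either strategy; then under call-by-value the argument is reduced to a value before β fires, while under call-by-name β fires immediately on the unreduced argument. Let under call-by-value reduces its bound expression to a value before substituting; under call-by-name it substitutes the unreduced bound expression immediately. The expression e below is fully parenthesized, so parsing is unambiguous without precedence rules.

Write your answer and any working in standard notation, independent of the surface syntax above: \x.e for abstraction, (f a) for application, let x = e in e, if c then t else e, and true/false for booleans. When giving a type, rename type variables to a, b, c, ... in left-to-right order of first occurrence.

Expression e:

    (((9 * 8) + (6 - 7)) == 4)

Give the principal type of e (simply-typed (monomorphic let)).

Working:
  unify Int ~ Int
  unify Int ~ Int
  unify Int ~ Int
  unify Int ~ Int
  unify Int ~ Int
  unify Int ~ Int
  unify Int ~ Int
  unify Int ~ Int

Answer: Bool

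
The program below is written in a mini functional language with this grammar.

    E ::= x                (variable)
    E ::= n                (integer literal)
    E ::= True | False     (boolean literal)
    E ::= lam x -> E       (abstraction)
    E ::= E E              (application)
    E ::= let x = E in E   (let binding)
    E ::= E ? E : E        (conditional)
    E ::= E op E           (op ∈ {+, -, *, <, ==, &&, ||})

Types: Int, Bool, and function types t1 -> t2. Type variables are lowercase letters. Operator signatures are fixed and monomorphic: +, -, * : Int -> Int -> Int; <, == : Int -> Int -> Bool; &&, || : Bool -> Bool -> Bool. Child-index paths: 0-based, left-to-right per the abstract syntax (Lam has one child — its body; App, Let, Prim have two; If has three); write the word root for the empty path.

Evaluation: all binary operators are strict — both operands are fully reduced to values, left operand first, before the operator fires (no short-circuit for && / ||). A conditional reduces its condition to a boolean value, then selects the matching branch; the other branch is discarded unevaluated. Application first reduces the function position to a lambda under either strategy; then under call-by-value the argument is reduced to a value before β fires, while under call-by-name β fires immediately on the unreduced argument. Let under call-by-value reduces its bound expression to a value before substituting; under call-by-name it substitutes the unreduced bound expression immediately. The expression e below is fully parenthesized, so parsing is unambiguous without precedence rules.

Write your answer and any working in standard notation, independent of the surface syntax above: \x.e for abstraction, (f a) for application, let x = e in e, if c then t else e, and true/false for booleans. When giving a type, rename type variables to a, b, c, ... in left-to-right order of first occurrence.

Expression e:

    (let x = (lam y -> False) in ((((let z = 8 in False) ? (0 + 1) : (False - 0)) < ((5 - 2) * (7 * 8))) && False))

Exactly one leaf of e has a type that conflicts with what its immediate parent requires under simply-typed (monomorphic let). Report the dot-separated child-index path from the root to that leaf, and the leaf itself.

Answer: 1.0.0.2.0 : false

Derivation:
\y._ : a -> Bool
let x : a -> Bool
let z : Int
  unify Bool ~ Bool
  unify Int ~ Int
  unify Int ~ Int
  unify Bool ~ Int
  FAIL: mismatch Bool ~ Int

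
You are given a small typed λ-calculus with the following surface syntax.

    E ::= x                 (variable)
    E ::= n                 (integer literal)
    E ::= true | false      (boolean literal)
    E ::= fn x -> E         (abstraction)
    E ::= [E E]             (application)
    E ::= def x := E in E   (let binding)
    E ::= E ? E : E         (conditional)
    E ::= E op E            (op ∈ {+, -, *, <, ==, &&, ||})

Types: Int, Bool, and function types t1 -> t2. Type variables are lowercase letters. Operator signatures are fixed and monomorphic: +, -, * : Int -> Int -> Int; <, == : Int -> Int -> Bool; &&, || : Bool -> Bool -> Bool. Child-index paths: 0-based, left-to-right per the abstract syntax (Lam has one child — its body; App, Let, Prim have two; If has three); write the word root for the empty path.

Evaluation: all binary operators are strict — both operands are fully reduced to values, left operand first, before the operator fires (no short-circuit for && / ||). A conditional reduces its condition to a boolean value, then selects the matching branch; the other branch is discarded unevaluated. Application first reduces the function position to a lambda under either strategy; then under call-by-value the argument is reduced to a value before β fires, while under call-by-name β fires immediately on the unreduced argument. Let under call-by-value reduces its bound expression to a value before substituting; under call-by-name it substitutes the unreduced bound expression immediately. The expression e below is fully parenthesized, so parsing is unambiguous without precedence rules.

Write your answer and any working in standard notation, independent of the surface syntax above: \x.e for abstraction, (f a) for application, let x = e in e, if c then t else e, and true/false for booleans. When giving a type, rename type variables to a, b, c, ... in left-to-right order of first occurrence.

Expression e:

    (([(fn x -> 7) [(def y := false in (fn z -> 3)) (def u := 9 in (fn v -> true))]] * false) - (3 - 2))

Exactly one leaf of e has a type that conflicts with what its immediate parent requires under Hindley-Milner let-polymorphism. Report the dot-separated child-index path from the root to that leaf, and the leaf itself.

Working:
\x._ : a -> Int
let y : Bool
\z._ : b -> Int
let u : Int
\v._ : c -> Bool
  unify b -> Int ~ (c -> Bool) -> d
  unify b ~ c -> Bool
  unify Int ~ d
_ _ : Int
  unify a -> Int ~ Int -> e
  unify a ~ Int
  unify Int ~ e
_ _ : Int
  unify Int ~ Int
  unify Bool ~ Int
  FAIL: mismatch Bool ~ Int

Answer: 0.1 : false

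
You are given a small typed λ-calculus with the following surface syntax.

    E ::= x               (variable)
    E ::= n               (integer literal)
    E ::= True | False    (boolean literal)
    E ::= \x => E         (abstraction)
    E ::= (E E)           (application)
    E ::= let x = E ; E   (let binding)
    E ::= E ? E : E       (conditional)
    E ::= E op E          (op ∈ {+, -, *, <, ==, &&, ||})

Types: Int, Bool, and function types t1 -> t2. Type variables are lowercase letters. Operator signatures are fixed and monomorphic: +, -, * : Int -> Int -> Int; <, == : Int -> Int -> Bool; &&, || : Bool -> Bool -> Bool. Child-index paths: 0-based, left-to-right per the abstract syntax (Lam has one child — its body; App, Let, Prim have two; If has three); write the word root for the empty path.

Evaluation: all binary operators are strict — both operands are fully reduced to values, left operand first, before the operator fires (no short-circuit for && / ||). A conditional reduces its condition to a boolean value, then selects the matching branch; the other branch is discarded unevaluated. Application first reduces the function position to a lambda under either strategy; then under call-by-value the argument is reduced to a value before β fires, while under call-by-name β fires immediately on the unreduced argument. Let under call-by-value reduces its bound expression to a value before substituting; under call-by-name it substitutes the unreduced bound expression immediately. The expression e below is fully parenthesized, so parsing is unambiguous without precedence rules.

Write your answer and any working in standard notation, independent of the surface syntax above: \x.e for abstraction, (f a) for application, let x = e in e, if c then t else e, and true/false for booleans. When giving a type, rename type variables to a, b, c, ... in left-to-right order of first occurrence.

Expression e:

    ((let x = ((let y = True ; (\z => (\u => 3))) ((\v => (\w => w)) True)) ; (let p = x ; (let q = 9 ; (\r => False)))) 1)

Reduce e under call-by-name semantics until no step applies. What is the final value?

Working:
step 0: ((let x = ((let y = true in (\z.(\u.3))) ((\v.(\w.w)) true)) in (let p = x in (let q = 9 in (\r.false)))) 1)
step 1: [let@0] ((let p = ((let y = true in (\z.(\u.3))) ((\v.(\w.w)) true)) in (let q = 9 in (\r.false))) 1)
step 2: [let@0] ((let q = 9 in (\r.false)) 1)
step 3: [let@0] ((\r.false) 1)
step 4: [beta@root] false

Answer: false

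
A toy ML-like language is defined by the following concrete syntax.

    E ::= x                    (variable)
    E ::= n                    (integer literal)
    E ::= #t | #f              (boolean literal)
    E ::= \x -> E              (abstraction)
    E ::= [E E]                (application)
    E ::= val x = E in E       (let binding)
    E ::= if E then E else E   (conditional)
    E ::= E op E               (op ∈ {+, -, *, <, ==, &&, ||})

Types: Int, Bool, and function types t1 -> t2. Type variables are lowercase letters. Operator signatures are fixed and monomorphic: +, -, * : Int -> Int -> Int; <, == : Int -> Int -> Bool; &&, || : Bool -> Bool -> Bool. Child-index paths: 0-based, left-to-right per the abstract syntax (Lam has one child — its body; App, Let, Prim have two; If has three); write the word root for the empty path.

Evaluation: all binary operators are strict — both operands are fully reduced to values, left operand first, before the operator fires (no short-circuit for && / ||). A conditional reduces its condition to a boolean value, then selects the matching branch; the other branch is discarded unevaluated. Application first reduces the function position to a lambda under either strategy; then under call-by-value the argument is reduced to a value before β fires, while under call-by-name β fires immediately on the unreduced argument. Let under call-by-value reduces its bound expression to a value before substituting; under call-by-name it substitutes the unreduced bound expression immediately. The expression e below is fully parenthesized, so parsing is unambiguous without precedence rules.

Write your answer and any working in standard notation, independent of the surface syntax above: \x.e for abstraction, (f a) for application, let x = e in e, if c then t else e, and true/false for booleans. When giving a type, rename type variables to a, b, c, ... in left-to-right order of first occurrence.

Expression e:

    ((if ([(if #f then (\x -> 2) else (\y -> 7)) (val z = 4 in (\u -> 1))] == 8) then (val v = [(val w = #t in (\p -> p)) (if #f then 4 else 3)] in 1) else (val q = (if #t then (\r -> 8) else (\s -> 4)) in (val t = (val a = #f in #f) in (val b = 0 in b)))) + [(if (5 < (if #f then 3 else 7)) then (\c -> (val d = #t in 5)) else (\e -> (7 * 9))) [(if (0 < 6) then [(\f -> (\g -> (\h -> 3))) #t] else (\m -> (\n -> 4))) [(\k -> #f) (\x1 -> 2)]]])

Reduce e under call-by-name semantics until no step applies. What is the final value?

Answer: 5

Derivation:
step 0: ((if (((if false then (\x.2) else (\y.7)) (let z = 4 in (\u.1))) == 8) then (let v = ((let w = true in (\p.p)) (if false then 4 else 3)) in 1) else (let q = (if true then (\r.8) else (\s.4)) in (let t = (let a = false in false) in (let b = 0 in b)))) + ((if (5 < (if false then 3 else 7)) then (\c.(let d = true in 5)) else (\e.(7 * 9))) ((if (0 < 6) then ((\f.(\g.(\h.3))) true) else (\m.(\n.4))) ((\k.false) (\x1.2)))))
step 1: [if@0.0.0.0] ((if (((\y.7) (let z = 4 in (\u.1))) == 8) then (let v = ((let w = true in (\p.p)) (if false then 4 else 3)) in 1) else (let q = (if true then (\r.8) else (\s.4)) in (let t = (let a = false in false) in (let b = 0 in b)))) + ((if (5 < (if false then 3 else 7)) then (\c.(let d = true in 5)) else (\e.(7 * 9))) ((if (0 < 6) then ((\f.(\g.(\h.3))) true) else (\m.(\n.4))) ((\k.false) (\x1.2)))))
step 2: [beta@0.0.0] ((if (7 == 8) then (let v = ((let w = true in (\p.p)) (if false then 4 else 3)) in 1) else (let q = (if true then (\r.8) else (\s.4)) in (let t = (let a = false in false) in (let b = 0 in b)))) + ((if (5 < (if false then 3 else 7)) then (\c.(let d = true in 5)) else (\e.(7 * 9))) ((if (0 < 6) then ((\f.(\g.(\h.3))) true) else (\m.(\n.4))) ((\k.false) (\x1.2)))))
step 3: [delta@0.0] ((if false then (let v = ((let w = true in (\p.p)) (if false then 4 else 3)) in 1) else (let q = (if true then (\r.8) else (\s.4)) in (let t = (let a = false in false) in (let b = 0 in b)))) + ((if (5 < (if false then 3 else 7)) then (\c.(let d = true in 5)) else (\e.(7 * 9))) ((if (0 < 6) then ((\f.(\g.(\h.3))) true) else (\m.(\n.4))) ((\k.false) (\x1.2)))))
step 4: [if@0] ((let q = (if true then (\r.8) else (\s.4)) in (let t = (let a = false in false) in (let b = 0 in b))) + ((if (5 < (if false then 3 else 7)) then (\c.(let d = true in 5)) else (\e.(7 * 9))) ((if (0 < 6) then ((\f.(\g.(\h.3))) true) else (\m.(\n.4))) ((\k.false) (\x1.2)))))
step 5: [let@0] ((let t = (let a = false in false) in (let b = 0 in b)) + ((if (5 < (if false then 3 else 7)) then (\c.(let d = true in 5)) else (\e.(7 * 9))) ((if (0 < 6) then ((\f.(\g.(\h.3))) true) else (\m.(\n.4))) ((\k.false) (\x1.2)))))
step 6: [let@0] ((let b = 0 in b) + ((if (5 < (if false then 3 else 7)) then (\c.(let d = true in 5)) else (\e.(7 * 9))) ((if (0 < 6) then ((\f.(\g.(\h.3))) true) else (\m.(\n.4))) ((\k.false) (\x1.2)))))
step 7: [let@0] (0 + ((if (5 < (if false then 3 else 7)) then (\c.(let d = true in 5)) else (\e.(7 * 9))) ((if (0 < 6) then ((\f.(\g.(\h.3))) true) else (\m.(\n.4))) ((\k.false) (\x1.2)))))
step 8: [if@1.0.0.1] (0 + ((if (5 < 7) then (\c.(let d = true in 5)) else (\e.(7 * 9))) ((if (0 < 6) then ((\f.(\g.(\h.3))) true) else (\m.(\n.4))) ((\k.false) (\x1.2)))))
step 9: [delta@1.0.0] (0 + ((if true then (\c.(let d = true in 5)) else (\e.(7 * 9))) ((if (0 < 6) then ((\f.(\g.(\h.3))) true) else (\m.(\n.4))) ((\k.false) (\x1.2)))))
step 10: [if@1.0] (0 + ((\c.(let d = true in 5)) ((if (0 < 6) then ((\f.(\g.(\h.3))) true) else (\m.(\n.4))) ((\k.false) (\x1.2)))))
step 11: [beta@1] (0 + (let d = true in 5))
step 12: [let@1] (0 + 5)
step 13: [delta@root] 5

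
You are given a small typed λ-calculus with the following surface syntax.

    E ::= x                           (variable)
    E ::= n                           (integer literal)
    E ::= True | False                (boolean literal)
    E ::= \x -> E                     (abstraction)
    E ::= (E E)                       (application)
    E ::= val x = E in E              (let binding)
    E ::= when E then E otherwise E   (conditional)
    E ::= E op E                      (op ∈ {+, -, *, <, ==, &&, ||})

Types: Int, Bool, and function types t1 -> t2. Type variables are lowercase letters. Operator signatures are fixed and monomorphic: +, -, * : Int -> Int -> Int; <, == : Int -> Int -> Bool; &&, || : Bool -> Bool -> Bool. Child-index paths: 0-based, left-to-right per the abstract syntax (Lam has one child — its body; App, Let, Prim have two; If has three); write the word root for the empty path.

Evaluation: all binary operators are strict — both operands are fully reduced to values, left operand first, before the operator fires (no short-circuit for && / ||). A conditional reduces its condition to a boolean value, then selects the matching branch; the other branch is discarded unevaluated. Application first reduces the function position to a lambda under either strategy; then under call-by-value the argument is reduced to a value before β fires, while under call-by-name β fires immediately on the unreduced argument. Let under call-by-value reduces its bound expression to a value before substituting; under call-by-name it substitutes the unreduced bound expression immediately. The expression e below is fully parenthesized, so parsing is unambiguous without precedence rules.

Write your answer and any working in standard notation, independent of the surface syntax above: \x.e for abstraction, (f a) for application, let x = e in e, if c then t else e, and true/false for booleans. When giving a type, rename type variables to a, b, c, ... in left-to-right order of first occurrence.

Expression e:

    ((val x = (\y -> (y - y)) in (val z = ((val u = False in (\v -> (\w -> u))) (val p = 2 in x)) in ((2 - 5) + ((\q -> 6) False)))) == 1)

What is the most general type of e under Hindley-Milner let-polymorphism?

Derivation:
y : a
  unify a ~ Int
y : Int
  unify Int ~ Int
\y._ : Int -> Int
let x : Int -> Int
let u : Bool
u : Bool
\w._ : c -> Bool
\v._ : b -> c -> Bool
let p : Int
x : Int -> Int
  unify b -> c -> Bool ~ (Int -> Int) -> d
  unify b ~ Int -> Int
  unify c -> Bool ~ d
_ _ : c -> Bool
let z : forall. c -> Bool
  unify Int ~ Int
  unify Int ~ Int
  unify Int ~ Int
\q._ : e -> Int
  unify e -> Int ~ Bool -> f
  unify e ~ Bool
  unify Int ~ f
_ _ : Int
  unify Int ~ Int
  unify Int ~ Int
  unify Int ~ Int

Answer: Bool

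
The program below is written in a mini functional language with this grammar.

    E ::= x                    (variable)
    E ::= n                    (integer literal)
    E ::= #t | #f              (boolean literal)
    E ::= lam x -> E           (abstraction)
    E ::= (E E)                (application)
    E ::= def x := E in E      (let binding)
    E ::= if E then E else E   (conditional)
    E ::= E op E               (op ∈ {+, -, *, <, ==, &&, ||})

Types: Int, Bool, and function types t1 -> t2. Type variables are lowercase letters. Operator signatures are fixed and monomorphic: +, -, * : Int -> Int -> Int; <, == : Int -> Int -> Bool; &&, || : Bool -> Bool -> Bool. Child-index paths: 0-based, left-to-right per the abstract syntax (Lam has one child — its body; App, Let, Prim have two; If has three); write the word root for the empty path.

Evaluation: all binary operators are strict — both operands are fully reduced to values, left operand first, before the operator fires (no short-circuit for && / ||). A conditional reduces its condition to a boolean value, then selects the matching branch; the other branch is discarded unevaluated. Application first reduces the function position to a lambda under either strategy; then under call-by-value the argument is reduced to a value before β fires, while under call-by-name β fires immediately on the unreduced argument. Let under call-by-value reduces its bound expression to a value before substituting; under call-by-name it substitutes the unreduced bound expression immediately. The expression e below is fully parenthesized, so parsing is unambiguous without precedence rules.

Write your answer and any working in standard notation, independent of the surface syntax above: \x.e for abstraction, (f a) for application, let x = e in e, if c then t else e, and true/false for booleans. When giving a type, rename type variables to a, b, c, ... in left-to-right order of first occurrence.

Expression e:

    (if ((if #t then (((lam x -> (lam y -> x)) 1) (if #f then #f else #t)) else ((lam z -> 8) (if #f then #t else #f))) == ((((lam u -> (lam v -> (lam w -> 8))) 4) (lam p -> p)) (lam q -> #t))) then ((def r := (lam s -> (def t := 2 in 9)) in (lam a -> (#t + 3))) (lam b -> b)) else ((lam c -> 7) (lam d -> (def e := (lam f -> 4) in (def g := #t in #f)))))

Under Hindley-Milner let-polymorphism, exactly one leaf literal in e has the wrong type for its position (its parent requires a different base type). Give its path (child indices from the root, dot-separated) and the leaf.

Derivation:
  unify Bool ~ Bool
x : a
\y._ : b -> a
\x._ : a -> b -> a
  unify a -> b -> a ~ Int -> c
  unify a ~ Int
  unify b -> Int ~ c
_ _ : b -> Int
  unify Bool ~ Bool
  unify Bool ~ Bool
  unify b -> Int ~ Bool -> d
  unify b ~ Bool
  unify Int ~ d
_ _ : Int
\z._ : e -> Int
  unify Bool ~ Bool
  unify Bool ~ Bool
  unify e -> Int ~ Bool -> f
  unify e ~ Bool
  unify Int ~ f
_ _ : Int
  unify Int ~ Int
  unify Int ~ Int
\w._ : i -> Int
\v._ : h -> i -> Int
\u._ : g -> h -> i -> Int
  unify g -> h -> i -> Int ~ Int -> j
  unify g ~ Int
  unify h -> i -> Int ~ j
_ _ : h -> i -> Int
p : k
\p._ : k -> k
  unify h -> i -> Int ~ (k -> k) -> l
  unify h ~ k -> k
  unify i -> Int ~ l
_ _ : i -> Int
\q._ : m -> Bool
  unify i -> Int ~ (m -> Bool) -> n
  unify i ~ m -> Bool
  unify Int ~ n
_ _ : Int
  unify Int ~ Int
  unify Bool ~ Bool
let t : Int
\s._ : o -> Int
let r : forall. o -> Int
  unify Bool ~ Int
  FAIL: mismatch Bool ~ Int

Answer: 1.0.1.0.0 : true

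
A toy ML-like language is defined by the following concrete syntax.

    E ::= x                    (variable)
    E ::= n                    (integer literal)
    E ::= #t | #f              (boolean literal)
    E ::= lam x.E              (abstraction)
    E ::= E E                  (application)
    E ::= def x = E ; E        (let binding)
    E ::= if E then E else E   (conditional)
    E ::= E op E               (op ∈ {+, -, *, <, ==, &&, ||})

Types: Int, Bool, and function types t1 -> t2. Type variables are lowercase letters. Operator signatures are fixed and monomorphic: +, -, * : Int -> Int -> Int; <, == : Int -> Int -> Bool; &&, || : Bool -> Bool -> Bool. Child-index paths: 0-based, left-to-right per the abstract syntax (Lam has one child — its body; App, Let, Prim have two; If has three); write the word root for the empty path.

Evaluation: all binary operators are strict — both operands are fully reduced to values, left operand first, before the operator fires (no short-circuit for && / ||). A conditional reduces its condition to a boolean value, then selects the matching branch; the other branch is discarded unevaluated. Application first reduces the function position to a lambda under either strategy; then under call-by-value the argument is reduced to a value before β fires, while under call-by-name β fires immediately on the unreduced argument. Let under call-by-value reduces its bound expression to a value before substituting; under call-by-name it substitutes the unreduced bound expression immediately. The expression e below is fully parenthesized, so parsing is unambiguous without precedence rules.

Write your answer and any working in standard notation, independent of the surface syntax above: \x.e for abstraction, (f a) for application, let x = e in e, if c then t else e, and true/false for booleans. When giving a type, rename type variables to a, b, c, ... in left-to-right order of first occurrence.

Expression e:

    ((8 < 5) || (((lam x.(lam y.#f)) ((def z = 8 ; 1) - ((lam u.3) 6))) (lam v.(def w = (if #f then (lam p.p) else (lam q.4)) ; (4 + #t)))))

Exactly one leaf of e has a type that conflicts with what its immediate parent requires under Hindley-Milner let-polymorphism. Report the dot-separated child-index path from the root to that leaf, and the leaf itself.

Derivation:
  unify Int ~ Int
  unify Int ~ Int
  unify Bool ~ Bool
\y._ : b -> Bool
\x._ : a -> b -> Bool
let z : Int
  unify Int ~ Int
\u._ : c -> Int
  unify c -> Int ~ Int -> d
  unify c ~ Int
  unify Int ~ d
_ _ : Int
  unify Int ~ Int
  unify a -> b -> Bool ~ Int -> e
  unify a ~ Int
  unify b -> Bool ~ e
_ _ : b -> Bool
  unify Bool ~ Bool
p : g
\p._ : g -> g
\q._ : h -> Int
  unify g -> g ~ h -> Int
  unify g ~ h
  unify h ~ Int
let w : Int -> Int
  unify Int ~ Int
  unify Bool ~ Int
  FAIL: mismatch Bool ~ Int

Answer: 1.1.0.1.1 : true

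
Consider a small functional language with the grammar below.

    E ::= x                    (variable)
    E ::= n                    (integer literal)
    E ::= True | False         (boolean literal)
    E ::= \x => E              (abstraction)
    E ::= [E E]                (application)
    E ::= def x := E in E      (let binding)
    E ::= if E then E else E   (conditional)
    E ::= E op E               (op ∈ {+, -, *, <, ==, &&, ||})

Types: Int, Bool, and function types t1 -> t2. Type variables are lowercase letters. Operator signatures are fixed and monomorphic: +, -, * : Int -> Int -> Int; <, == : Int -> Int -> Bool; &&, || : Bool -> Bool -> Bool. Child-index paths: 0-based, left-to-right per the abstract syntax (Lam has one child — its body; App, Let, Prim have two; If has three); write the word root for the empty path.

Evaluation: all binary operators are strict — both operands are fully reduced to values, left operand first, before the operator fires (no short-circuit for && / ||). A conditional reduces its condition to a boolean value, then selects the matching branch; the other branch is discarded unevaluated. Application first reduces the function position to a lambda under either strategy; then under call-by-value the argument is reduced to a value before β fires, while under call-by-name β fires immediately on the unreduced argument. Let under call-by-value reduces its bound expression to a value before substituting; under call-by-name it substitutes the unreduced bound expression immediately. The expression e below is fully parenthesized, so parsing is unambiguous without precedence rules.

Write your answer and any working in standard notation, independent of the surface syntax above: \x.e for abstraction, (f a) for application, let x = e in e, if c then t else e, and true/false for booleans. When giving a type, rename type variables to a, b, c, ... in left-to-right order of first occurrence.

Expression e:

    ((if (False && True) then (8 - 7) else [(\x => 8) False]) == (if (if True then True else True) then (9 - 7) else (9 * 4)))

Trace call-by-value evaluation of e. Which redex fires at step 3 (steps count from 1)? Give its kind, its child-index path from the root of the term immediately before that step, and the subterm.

Derivation:
step 0: ((if (false && true) then (8 - 7) else ((\x.8) false)) == (if (if true then true else true) then (9 - 7) else (9 * 4)))
step 1: [delta@0.0] ((if false then (8 - 7) else ((\x.8) false)) == (if (if true then true else true) then (9 - 7) else (9 * 4)))
step 2: [if@0] (((\x.8) false) == (if (if true then true else true) then (9 - 7) else (9 * 4)))
step 3: [beta@0] (8 == (if (if true then true else true) then (9 - 7) else (9 * 4)))

Answer: beta at 0 : ((\x.8) false)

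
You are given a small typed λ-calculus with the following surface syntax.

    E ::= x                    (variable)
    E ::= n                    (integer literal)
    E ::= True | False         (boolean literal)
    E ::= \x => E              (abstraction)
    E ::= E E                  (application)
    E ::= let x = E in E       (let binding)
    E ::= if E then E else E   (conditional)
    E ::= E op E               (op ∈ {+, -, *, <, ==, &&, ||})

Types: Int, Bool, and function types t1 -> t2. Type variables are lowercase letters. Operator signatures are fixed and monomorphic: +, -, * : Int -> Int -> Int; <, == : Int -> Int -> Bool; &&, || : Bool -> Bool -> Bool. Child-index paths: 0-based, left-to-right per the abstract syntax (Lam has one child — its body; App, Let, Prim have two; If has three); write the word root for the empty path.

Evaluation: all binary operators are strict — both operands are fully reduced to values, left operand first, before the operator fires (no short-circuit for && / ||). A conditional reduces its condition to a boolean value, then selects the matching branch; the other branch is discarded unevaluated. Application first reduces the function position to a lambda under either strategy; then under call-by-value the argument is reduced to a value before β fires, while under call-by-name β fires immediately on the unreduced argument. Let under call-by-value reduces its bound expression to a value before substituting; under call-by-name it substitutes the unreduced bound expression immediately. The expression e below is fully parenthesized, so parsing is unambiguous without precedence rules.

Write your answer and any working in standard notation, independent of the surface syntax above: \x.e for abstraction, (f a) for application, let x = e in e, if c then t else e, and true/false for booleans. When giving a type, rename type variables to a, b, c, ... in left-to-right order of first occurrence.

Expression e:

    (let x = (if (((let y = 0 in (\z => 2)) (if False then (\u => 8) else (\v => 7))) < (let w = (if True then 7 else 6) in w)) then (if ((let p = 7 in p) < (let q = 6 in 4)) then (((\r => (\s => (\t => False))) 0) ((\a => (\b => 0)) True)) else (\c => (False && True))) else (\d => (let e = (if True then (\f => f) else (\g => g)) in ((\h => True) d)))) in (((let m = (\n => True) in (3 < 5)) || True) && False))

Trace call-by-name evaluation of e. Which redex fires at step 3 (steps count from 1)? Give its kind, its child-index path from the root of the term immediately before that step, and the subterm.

Trace:
step 0: (let x = (if (((let y = 0 in (\z.2)) (if false then (\u.8) else (\v.7))) < (let w = (if true then 7 else 6) in w)) then (if ((let p = 7 in p) < (let q = 6 in 4)) then (((\r.(\s.(\t.false))) 0) ((\a.(\b.0)) true)) else (\c.(false && true))) else (\d.(let e = (if true then (\f.f) else (\g.g)) in ((\h.true) d)))) in (((let m = (\n.true) in (3 < 5)) || true) && false))
step 1: [let@root] (((let m = (\n.true) in (3 < 5)) || true) && false)
step 2: [let@0.0] (((3 < 5) || true) && false)
step 3: [delta@0.0] ((true || true) && false)

Answer: delta at 0.0 : (3 < 5)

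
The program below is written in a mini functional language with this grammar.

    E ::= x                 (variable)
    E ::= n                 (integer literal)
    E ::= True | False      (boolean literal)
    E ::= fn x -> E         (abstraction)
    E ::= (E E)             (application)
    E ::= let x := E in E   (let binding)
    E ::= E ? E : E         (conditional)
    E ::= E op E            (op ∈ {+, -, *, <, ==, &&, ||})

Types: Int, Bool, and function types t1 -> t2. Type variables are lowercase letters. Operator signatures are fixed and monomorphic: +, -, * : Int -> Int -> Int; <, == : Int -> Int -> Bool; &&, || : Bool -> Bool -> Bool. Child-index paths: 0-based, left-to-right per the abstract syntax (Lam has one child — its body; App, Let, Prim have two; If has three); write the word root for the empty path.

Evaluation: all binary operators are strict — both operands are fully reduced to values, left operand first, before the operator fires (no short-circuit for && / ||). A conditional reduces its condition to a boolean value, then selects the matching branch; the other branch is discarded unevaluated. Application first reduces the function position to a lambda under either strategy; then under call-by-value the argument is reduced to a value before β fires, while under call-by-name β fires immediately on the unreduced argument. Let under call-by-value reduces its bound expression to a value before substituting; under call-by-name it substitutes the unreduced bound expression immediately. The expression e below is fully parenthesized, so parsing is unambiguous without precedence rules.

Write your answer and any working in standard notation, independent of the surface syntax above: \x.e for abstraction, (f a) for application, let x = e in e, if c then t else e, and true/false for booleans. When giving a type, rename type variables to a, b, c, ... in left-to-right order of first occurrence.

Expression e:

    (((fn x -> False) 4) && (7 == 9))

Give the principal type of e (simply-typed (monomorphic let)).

Trace:
\x._ : a -> Bool
  unify a -> Bool ~ Int -> b
  unify a ~ Int
  unify Bool ~ b
_ _ : Bool
  unify Bool ~ Bool
  unify Int ~ Int
  unify Int ~ Int
  unify Bool ~ Bool

Answer: Bool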